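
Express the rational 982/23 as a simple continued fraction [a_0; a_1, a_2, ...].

Run the Euclidean algorithm on 982 and 23; the successive quotients are the partial quotients a_0, a_1, ... (each step inverts the fractional part left over by the previous one):
  982 = 42*23 + 16, so a_0 = 42.
  23 = 1*16 + 7, so a_1 = 1.
  16 = 2*7 + 2, so a_2 = 2.
  7 = 3*2 + 1, so a_3 = 3.
  2 = 2*1 + 0, so a_4 = 2.
The remainder reaches 0 after 5 divisions, so the expansion has 5 partial quotients, read off in order.

[42; 1, 2, 3, 2]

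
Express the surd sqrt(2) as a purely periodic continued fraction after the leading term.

Write x_i = (sqrt(2) + m_i)/d_i with (m_0, d_0) = (0, 1). a_0 = floor(sqrt(2)) = 1, since 1^2 = 1 <= 2 < 4 = 2^2.
Iterate m_{i+1} = d_i*a_i - m_i, d_{i+1} = (2 - m_{i+1}^2)/d_i, a_{i+1} = floor((a_0 + m_{i+1})/d_{i+1}):
  m_1 = 1*1 - 0 = 1, d_1 = (2 - 1^2)/1 = 1/1 = 1, a_1 = floor((1 + 1)/1) = 2.
  m_2 = 1*2 - 1 = 1, d_2 = (2 - 1^2)/1 = 1/1 = 1: (m_2, d_2) = (m_1, d_1) = (1, 1), so from here the quotient a_1 repeats; the period length is 1.
Hence the expansion of sqrt(2) is a_0 = 1 followed by the repeating block 2 (period 1).

[1; (2)]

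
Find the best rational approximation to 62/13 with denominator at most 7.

Expand x = 62/13 as a continued fraction with the Euclidean algorithm:
  62 = 4*13 + 10, so a_0 = 4.
  13 = 1*10 + 3, so a_1 = 1.
  10 = 3*3 + 1, so a_2 = 3.
  3 = 3*1 + 0, so a_3 = 3.
so x = [4; 1, 3, 3].
Convergents (p_i = a_i*p_{i-1} + p_{i-2}, q_i = a_i*q_{i-1} + q_{i-2} with p_{-2}=0, p_{-1}=1, q_{-2}=1, q_{-1}=0), until the denominator exceeds 7:
  i=0: a_0=4, p_0 = 4*1 + 0 = 4, q_0 = 4*0 + 1 = 1.
  i=1: a_1=1, p_1 = 1*4 + 1 = 5, q_1 = 1*1 + 0 = 1.
  i=2: a_2=3, p_2 = 3*5 + 4 = 19, q_2 = 3*1 + 1 = 4.
  i=3: a_3=3, p_3 = 3*19 + 5 = 62, q_3 = 3*4 + 1 = 13.
q_3 = 13 > 7, so the last convergent with denominator <= 7 is p_2/q_2 = 19/4.
The closest fraction with denominator <= 7 is either p_2/q_2 or the intermediate fraction (k*p_2 + p_1)/(k*q_2 + q_1) with the largest k >= 1 whose denominator stays <= 7; these approach x as k grows, and every other convergent or intermediate fraction in range is farther away.
Largest k: floor((7 - q_1)/q_2) = floor((7 - 1)/4) = 1.
That gives (1*19 + 5)/(1*4 + 1) = 24/5.
Compare the errors: |x - 19/4| = |62*4 - 19*13|/(13*4) = 1/52, and |x - 24/5| = |62*5 - 24*13|/(13*5) = 2/65.
Cross-multiplying, 1*65 = 65 < 104 = 2*52, so 1/52 is smaller: the convergent 19/4 is closer to x than 24/5.

19/4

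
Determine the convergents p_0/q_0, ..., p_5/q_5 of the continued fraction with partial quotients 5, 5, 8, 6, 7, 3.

5/1, 26/5, 213/41, 1304/251, 9341/1798, 29327/5645

Using the convergent recurrence p_i = a_i*p_{i-1} + p_{i-2}, q_i = a_i*q_{i-1} + q_{i-2} with p_{-2}=0, p_{-1}=1, q_{-2}=1, q_{-1}=0:
  i=0: a_0=5, p_0 = 5*1 + 0 = 5, q_0 = 5*0 + 1 = 1.
  i=1: a_1=5, p_1 = 5*5 + 1 = 26, q_1 = 5*1 + 0 = 5.
  i=2: a_2=8, p_2 = 8*26 + 5 = 213, q_2 = 8*5 + 1 = 41.
  i=3: a_3=6, p_3 = 6*213 + 26 = 1304, q_3 = 6*41 + 5 = 251.
  i=4: a_4=7, p_4 = 7*1304 + 213 = 9341, q_4 = 7*251 + 41 = 1798.
  i=5: a_5=3, p_5 = 3*9341 + 1304 = 29327, q_5 = 3*1798 + 251 = 5645.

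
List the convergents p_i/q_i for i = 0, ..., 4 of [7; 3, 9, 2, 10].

7/1, 22/3, 205/28, 432/59, 4525/618

Using the convergent recurrence p_i = a_i*p_{i-1} + p_{i-2}, q_i = a_i*q_{i-1} + q_{i-2} with p_{-2}=0, p_{-1}=1, q_{-2}=1, q_{-1}=0:
  i=0: a_0=7, p_0 = 7*1 + 0 = 7, q_0 = 7*0 + 1 = 1.
  i=1: a_1=3, p_1 = 3*7 + 1 = 22, q_1 = 3*1 + 0 = 3.
  i=2: a_2=9, p_2 = 9*22 + 7 = 205, q_2 = 9*3 + 1 = 28.
  i=3: a_3=2, p_3 = 2*205 + 22 = 432, q_3 = 2*28 + 3 = 59.
  i=4: a_4=10, p_4 = 10*432 + 205 = 4525, q_4 = 10*59 + 28 = 618.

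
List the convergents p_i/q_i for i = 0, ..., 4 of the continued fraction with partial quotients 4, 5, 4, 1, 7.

Using the convergent recurrence p_i = a_i*p_{i-1} + p_{i-2}, q_i = a_i*q_{i-1} + q_{i-2} with p_{-2}=0, p_{-1}=1, q_{-2}=1, q_{-1}=0:
  i=0: a_0=4, p_0 = 4*1 + 0 = 4, q_0 = 4*0 + 1 = 1.
  i=1: a_1=5, p_1 = 5*4 + 1 = 21, q_1 = 5*1 + 0 = 5.
  i=2: a_2=4, p_2 = 4*21 + 4 = 88, q_2 = 4*5 + 1 = 21.
  i=3: a_3=1, p_3 = 1*88 + 21 = 109, q_3 = 1*21 + 5 = 26.
  i=4: a_4=7, p_4 = 7*109 + 88 = 851, q_4 = 7*26 + 21 = 203.

4/1, 21/5, 88/21, 109/26, 851/203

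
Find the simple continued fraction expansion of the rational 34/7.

[4; 1, 6]

Run the Euclidean algorithm on 34 and 7; the successive quotients are the partial quotients a_0, a_1, ... (each step inverts the fractional part left over by the previous one):
  34 = 4*7 + 6, so a_0 = 4.
  7 = 1*6 + 1, so a_1 = 1.
  6 = 6*1 + 0, so a_2 = 6.
The remainder reaches 0 after 3 divisions, so the expansion has 3 partial quotients, read off in order.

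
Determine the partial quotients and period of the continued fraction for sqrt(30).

Write x_i = (sqrt(30) + m_i)/d_i with (m_0, d_0) = (0, 1). a_0 = floor(sqrt(30)) = 5, since 5^2 = 25 <= 30 < 36 = 6^2.
Iterate m_{i+1} = d_i*a_i - m_i, d_{i+1} = (30 - m_{i+1}^2)/d_i, a_{i+1} = floor((a_0 + m_{i+1})/d_{i+1}):
  m_1 = 1*5 - 0 = 5, d_1 = (30 - 5^2)/1 = 5/1 = 5, a_1 = floor((5 + 5)/5) = 2.
  m_2 = 5*2 - 5 = 5, d_2 = (30 - 5^2)/5 = 5/5 = 1, a_2 = floor((5 + 5)/1) = 10.
  m_3 = 1*10 - 5 = 5, d_3 = (30 - 5^2)/1 = 5/1 = 5: (m_3, d_3) = (m_1, d_1) = (5, 5), so from here the quotients repeat a_1, a_2; the period length is 2.
Hence the expansion of sqrt(30) is a_0 = 5 followed by the repeating block 2, 10 (period 2).

[5; (2, 10)]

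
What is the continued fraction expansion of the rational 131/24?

[5; 2, 5, 2]

Run the Euclidean algorithm on 131 and 24; the successive quotients are the partial quotients a_0, a_1, ... (each step inverts the fractional part left over by the previous one):
  131 = 5*24 + 11, so a_0 = 5.
  24 = 2*11 + 2, so a_1 = 2.
  11 = 5*2 + 1, so a_2 = 5.
  2 = 2*1 + 0, so a_3 = 2.
The remainder reaches 0 after 4 divisions, so the expansion has 4 partial quotients, read off in order.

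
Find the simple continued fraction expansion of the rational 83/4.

Run the Euclidean algorithm on 83 and 4; the successive quotients are the partial quotients a_0, a_1, ... (each step inverts the fractional part left over by the previous one):
  83 = 20*4 + 3, so a_0 = 20.
  4 = 1*3 + 1, so a_1 = 1.
  3 = 3*1 + 0, so a_2 = 3.
The remainder reaches 0 after 3 divisions, so the expansion has 3 partial quotients, read off in order.

[20; 1, 3]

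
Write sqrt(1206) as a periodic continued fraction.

Write x_i = (sqrt(1206) + m_i)/d_i with (m_0, d_0) = (0, 1). a_0 = floor(sqrt(1206)) = 34, since 34^2 = 1156 <= 1206 < 1225 = 35^2.
Iterate m_{i+1} = d_i*a_i - m_i, d_{i+1} = (1206 - m_{i+1}^2)/d_i, a_{i+1} = floor((a_0 + m_{i+1})/d_{i+1}):
  m_1 = 1*34 - 0 = 34, d_1 = (1206 - 34^2)/1 = 50/1 = 50, a_1 = floor((34 + 34)/50) = 1.
  m_2 = 50*1 - 34 = 16, d_2 = (1206 - 16^2)/50 = 950/50 = 19, a_2 = floor((34 + 16)/19) = 2.
  m_3 = 19*2 - 16 = 22, d_3 = (1206 - 22^2)/19 = 722/19 = 38, a_3 = floor((34 + 22)/38) = 1.
  m_4 = 38*1 - 22 = 16, d_4 = (1206 - 16^2)/38 = 950/38 = 25, a_4 = floor((34 + 16)/25) = 2.
  m_5 = 25*2 - 16 = 34, d_5 = (1206 - 34^2)/25 = 50/25 = 2, a_5 = floor((34 + 34)/2) = 34.
  m_6 = 2*34 - 34 = 34, d_6 = (1206 - 34^2)/2 = 50/2 = 25, a_6 = floor((34 + 34)/25) = 2.
  m_7 = 25*2 - 34 = 16, d_7 = (1206 - 16^2)/25 = 950/25 = 38, a_7 = floor((34 + 16)/38) = 1.
  m_8 = 38*1 - 16 = 22, d_8 = (1206 - 22^2)/38 = 722/38 = 19, a_8 = floor((34 + 22)/19) = 2.
  m_9 = 19*2 - 22 = 16, d_9 = (1206 - 16^2)/19 = 950/19 = 50, a_9 = floor((34 + 16)/50) = 1.
  m_10 = 50*1 - 16 = 34, d_10 = (1206 - 34^2)/50 = 50/50 = 1, a_10 = floor((34 + 34)/1) = 68.
  m_11 = 1*68 - 34 = 34, d_11 = (1206 - 34^2)/1 = 50/1 = 50: (m_11, d_11) = (m_1, d_1) = (34, 50), so from here the quotients repeat a_1, ..., a_10; the period length is 10.
Hence the expansion of sqrt(1206) is a_0 = 34 followed by the repeating block 1, 2, 1, 2, 34, 2, 1, 2, 1, 68 (period 10).

[34; (1, 2, 1, 2, 34, 2, 1, 2, 1, 68)]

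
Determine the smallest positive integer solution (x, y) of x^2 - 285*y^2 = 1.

(x, y) = (2431, 144)

First expand sqrt(285) as a continued fraction. With x_i = (sqrt(285) + m_i)/d_i and (m_0, d_0) = (0, 1): a_0 = floor(sqrt(285)) = 16, since 16^2 = 256 <= 285 < 289 = 17^2.
Iterate m_{i+1} = d_i*a_i - m_i, d_{i+1} = (285 - m_{i+1}^2)/d_i, a_{i+1} = floor((a_0 + m_{i+1})/d_{i+1}):
  m_1 = 1*16 - 0 = 16, d_1 = (285 - 16^2)/1 = 29/1 = 29, a_1 = floor((16 + 16)/29) = 1.
  m_2 = 29*1 - 16 = 13, d_2 = (285 - 13^2)/29 = 116/29 = 4, a_2 = floor((16 + 13)/4) = 7.
  m_3 = 4*7 - 13 = 15, d_3 = (285 - 15^2)/4 = 60/4 = 15, a_3 = floor((16 + 15)/15) = 2.
  m_4 = 15*2 - 15 = 15, d_4 = (285 - 15^2)/15 = 60/15 = 4, a_4 = floor((16 + 15)/4) = 7.
  m_5 = 4*7 - 15 = 13, d_5 = (285 - 13^2)/4 = 116/4 = 29, a_5 = floor((16 + 13)/29) = 1.
  m_6 = 29*1 - 13 = 16, d_6 = (285 - 16^2)/29 = 29/29 = 1, a_6 = floor((16 + 16)/1) = 32.
  m_7 = 1*32 - 16 = 16, d_7 = (285 - 16^2)/1 = 29/1 = 29: (m_7, d_7) = (m_1, d_1) = (16, 29), so from here the quotients repeat a_1, ..., a_6; the period length is 6.
So sqrt(285) = [16; (1, 7, 2, 7, 1, 32)] with period length k = 6.
k is even, so the fundamental solution of x^2 - 285y^2 = 1 is (p_{k-1}, q_{k-1}) = (p_5, q_5); compute convergents through index 5.
Convergents (p_i = a_i*p_{i-1} + p_{i-2}, q_i = a_i*q_{i-1} + q_{i-2} with p_{-2}=0, p_{-1}=1, q_{-2}=1, q_{-1}=0):
  i=0: a_0=16, p_0 = 16*1 + 0 = 16, q_0 = 16*0 + 1 = 1.
  i=1: a_1=1, p_1 = 1*16 + 1 = 17, q_1 = 1*1 + 0 = 1.
  i=2: a_2=7, p_2 = 7*17 + 16 = 135, q_2 = 7*1 + 1 = 8.
  i=3: a_3=2, p_3 = 2*135 + 17 = 287, q_3 = 2*8 + 1 = 17.
  i=4: a_4=7, p_4 = 7*287 + 135 = 2144, q_4 = 7*17 + 8 = 127.
  i=5: a_5=1, p_5 = 1*2144 + 287 = 2431, q_5 = 1*127 + 17 = 144.
Check: 2431^2 - 285*144^2 = 5909761 - 5909760 = 1, so (x, y) = (2431, 144) solves the equation, and by the theorem it is the least positive solution.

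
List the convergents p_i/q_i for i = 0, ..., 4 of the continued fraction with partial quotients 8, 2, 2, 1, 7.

Using the convergent recurrence p_i = a_i*p_{i-1} + p_{i-2}, q_i = a_i*q_{i-1} + q_{i-2} with p_{-2}=0, p_{-1}=1, q_{-2}=1, q_{-1}=0:
  i=0: a_0=8, p_0 = 8*1 + 0 = 8, q_0 = 8*0 + 1 = 1.
  i=1: a_1=2, p_1 = 2*8 + 1 = 17, q_1 = 2*1 + 0 = 2.
  i=2: a_2=2, p_2 = 2*17 + 8 = 42, q_2 = 2*2 + 1 = 5.
  i=3: a_3=1, p_3 = 1*42 + 17 = 59, q_3 = 1*5 + 2 = 7.
  i=4: a_4=7, p_4 = 7*59 + 42 = 455, q_4 = 7*7 + 5 = 54.

8/1, 17/2, 42/5, 59/7, 455/54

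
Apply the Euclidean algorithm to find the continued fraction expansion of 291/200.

[1; 2, 5, 18]

Run the Euclidean algorithm on 291 and 200; the successive quotients are the partial quotients a_0, a_1, ... (each step inverts the fractional part left over by the previous one):
  291 = 1*200 + 91, so a_0 = 1.
  200 = 2*91 + 18, so a_1 = 2.
  91 = 5*18 + 1, so a_2 = 5.
  18 = 18*1 + 0, so a_3 = 18.
The remainder reaches 0 after 4 divisions, so the expansion has 4 partial quotients, read off in order.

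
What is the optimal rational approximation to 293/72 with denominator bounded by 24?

Expand x = 293/72 as a continued fraction with the Euclidean algorithm:
  293 = 4*72 + 5, so a_0 = 4.
  72 = 14*5 + 2, so a_1 = 14.
  5 = 2*2 + 1, so a_2 = 2.
  2 = 2*1 + 0, so a_3 = 2.
so x = [4; 14, 2, 2].
Convergents (p_i = a_i*p_{i-1} + p_{i-2}, q_i = a_i*q_{i-1} + q_{i-2} with p_{-2}=0, p_{-1}=1, q_{-2}=1, q_{-1}=0), until the denominator exceeds 24:
  i=0: a_0=4, p_0 = 4*1 + 0 = 4, q_0 = 4*0 + 1 = 1.
  i=1: a_1=14, p_1 = 14*4 + 1 = 57, q_1 = 14*1 + 0 = 14.
  i=2: a_2=2, p_2 = 2*57 + 4 = 118, q_2 = 2*14 + 1 = 29.
q_2 = 29 > 24, so the last convergent with denominator <= 24 is p_1/q_1 = 57/14.
The closest fraction with denominator <= 24 is either p_1/q_1 or the intermediate fraction (k*p_1 + p_0)/(k*q_1 + q_0) with the largest k >= 1 whose denominator stays <= 24; these approach x as k grows, and every other convergent or intermediate fraction in range is farther away.
Largest k: floor((24 - q_0)/q_1) = floor((24 - 1)/14) = 1.
That gives (1*57 + 4)/(1*14 + 1) = 61/15.
Compare the errors: |x - 57/14| = |293*14 - 57*72|/(72*14) = 2/1008, and |x - 61/15| = |293*15 - 61*72|/(72*15) = 3/1080.
Cross-multiplying, 2*1080 = 2160 < 3024 = 3*1008, so 2/1008 is smaller: the convergent 57/14 is closer to x than 61/15.

57/14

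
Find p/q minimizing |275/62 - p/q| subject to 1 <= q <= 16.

71/16

Expand x = 275/62 as a continued fraction with the Euclidean algorithm:
  275 = 4*62 + 27, so a_0 = 4.
  62 = 2*27 + 8, so a_1 = 2.
  27 = 3*8 + 3, so a_2 = 3.
  8 = 2*3 + 2, so a_3 = 2.
  3 = 1*2 + 1, so a_4 = 1.
  2 = 2*1 + 0, so a_5 = 2.
so x = [4; 2, 3, 2, 1, 2].
Convergents (p_i = a_i*p_{i-1} + p_{i-2}, q_i = a_i*q_{i-1} + q_{i-2} with p_{-2}=0, p_{-1}=1, q_{-2}=1, q_{-1}=0), until the denominator exceeds 16:
  i=0: a_0=4, p_0 = 4*1 + 0 = 4, q_0 = 4*0 + 1 = 1.
  i=1: a_1=2, p_1 = 2*4 + 1 = 9, q_1 = 2*1 + 0 = 2.
  i=2: a_2=3, p_2 = 3*9 + 4 = 31, q_2 = 3*2 + 1 = 7.
  i=3: a_3=2, p_3 = 2*31 + 9 = 71, q_3 = 2*7 + 2 = 16.
  i=4: a_4=1, p_4 = 1*71 + 31 = 102, q_4 = 1*16 + 7 = 23.
q_4 = 23 > 16, so the last convergent with denominator <= 16 is p_3/q_3 = 71/16.
The closest fraction with denominator <= 16 is either p_3/q_3 or the intermediate fraction (k*p_3 + p_2)/(k*q_3 + q_2) with the largest k >= 1 whose denominator stays <= 16; these approach x as k grows, and every other convergent or intermediate fraction in range is farther away.
Largest k: floor((16 - q_2)/q_3) = floor((16 - 7)/16) = 0.
Since k = 0, no intermediate fraction beyond p_3/q_3 has denominator <= 16, so the convergent 71/16 is the closest (its error is |275*16 - 71*62|/(62*16) = 2/992).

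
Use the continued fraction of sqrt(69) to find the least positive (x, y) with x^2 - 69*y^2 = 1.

(x, y) = (7775, 936)

First expand sqrt(69) as a continued fraction. With x_i = (sqrt(69) + m_i)/d_i and (m_0, d_0) = (0, 1): a_0 = floor(sqrt(69)) = 8, since 8^2 = 64 <= 69 < 81 = 9^2.
Iterate m_{i+1} = d_i*a_i - m_i, d_{i+1} = (69 - m_{i+1}^2)/d_i, a_{i+1} = floor((a_0 + m_{i+1})/d_{i+1}):
  m_1 = 1*8 - 0 = 8, d_1 = (69 - 8^2)/1 = 5/1 = 5, a_1 = floor((8 + 8)/5) = 3.
  m_2 = 5*3 - 8 = 7, d_2 = (69 - 7^2)/5 = 20/5 = 4, a_2 = floor((8 + 7)/4) = 3.
  m_3 = 4*3 - 7 = 5, d_3 = (69 - 5^2)/4 = 44/4 = 11, a_3 = floor((8 + 5)/11) = 1.
  m_4 = 11*1 - 5 = 6, d_4 = (69 - 6^2)/11 = 33/11 = 3, a_4 = floor((8 + 6)/3) = 4.
  m_5 = 3*4 - 6 = 6, d_5 = (69 - 6^2)/3 = 33/3 = 11, a_5 = floor((8 + 6)/11) = 1.
  m_6 = 11*1 - 6 = 5, d_6 = (69 - 5^2)/11 = 44/11 = 4, a_6 = floor((8 + 5)/4) = 3.
  m_7 = 4*3 - 5 = 7, d_7 = (69 - 7^2)/4 = 20/4 = 5, a_7 = floor((8 + 7)/5) = 3.
  m_8 = 5*3 - 7 = 8, d_8 = (69 - 8^2)/5 = 5/5 = 1, a_8 = floor((8 + 8)/1) = 16.
  m_9 = 1*16 - 8 = 8, d_9 = (69 - 8^2)/1 = 5/1 = 5: (m_9, d_9) = (m_1, d_1) = (8, 5), so from here the quotients repeat a_1, ..., a_8; the period length is 8.
So sqrt(69) = [8; (3, 3, 1, 4, 1, 3, 3, 16)] with period length k = 8.
k is even, so the fundamental solution of x^2 - 69y^2 = 1 is (p_{k-1}, q_{k-1}) = (p_7, q_7); compute convergents through index 7.
Convergents (p_i = a_i*p_{i-1} + p_{i-2}, q_i = a_i*q_{i-1} + q_{i-2} with p_{-2}=0, p_{-1}=1, q_{-2}=1, q_{-1}=0):
  i=0: a_0=8, p_0 = 8*1 + 0 = 8, q_0 = 8*0 + 1 = 1.
  i=1: a_1=3, p_1 = 3*8 + 1 = 25, q_1 = 3*1 + 0 = 3.
  i=2: a_2=3, p_2 = 3*25 + 8 = 83, q_2 = 3*3 + 1 = 10.
  i=3: a_3=1, p_3 = 1*83 + 25 = 108, q_3 = 1*10 + 3 = 13.
  i=4: a_4=4, p_4 = 4*108 + 83 = 515, q_4 = 4*13 + 10 = 62.
  i=5: a_5=1, p_5 = 1*515 + 108 = 623, q_5 = 1*62 + 13 = 75.
  i=6: a_6=3, p_6 = 3*623 + 515 = 2384, q_6 = 3*75 + 62 = 287.
  i=7: a_7=3, p_7 = 3*2384 + 623 = 7775, q_7 = 3*287 + 75 = 936.
Check: 7775^2 - 69*936^2 = 60450625 - 60450624 = 1, so (x, y) = (7775, 936) solves the equation, and by the theorem it is the least positive solution.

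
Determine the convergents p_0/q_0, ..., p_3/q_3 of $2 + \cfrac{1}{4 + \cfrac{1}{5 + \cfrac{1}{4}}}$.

2/1, 9/4, 47/21, 197/88

Using the convergent recurrence p_i = a_i*p_{i-1} + p_{i-2}, q_i = a_i*q_{i-1} + q_{i-2} with p_{-2}=0, p_{-1}=1, q_{-2}=1, q_{-1}=0:
  i=0: a_0=2, p_0 = 2*1 + 0 = 2, q_0 = 2*0 + 1 = 1.
  i=1: a_1=4, p_1 = 4*2 + 1 = 9, q_1 = 4*1 + 0 = 4.
  i=2: a_2=5, p_2 = 5*9 + 2 = 47, q_2 = 5*4 + 1 = 21.
  i=3: a_3=4, p_3 = 4*47 + 9 = 197, q_3 = 4*21 + 4 = 88.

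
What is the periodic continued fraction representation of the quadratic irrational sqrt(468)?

Write x_i = (sqrt(468) + m_i)/d_i with (m_0, d_0) = (0, 1). a_0 = floor(sqrt(468)) = 21, since 21^2 = 441 <= 468 < 484 = 22^2.
Iterate m_{i+1} = d_i*a_i - m_i, d_{i+1} = (468 - m_{i+1}^2)/d_i, a_{i+1} = floor((a_0 + m_{i+1})/d_{i+1}):
  m_1 = 1*21 - 0 = 21, d_1 = (468 - 21^2)/1 = 27/1 = 27, a_1 = floor((21 + 21)/27) = 1.
  m_2 = 27*1 - 21 = 6, d_2 = (468 - 6^2)/27 = 432/27 = 16, a_2 = floor((21 + 6)/16) = 1.
  m_3 = 16*1 - 6 = 10, d_3 = (468 - 10^2)/16 = 368/16 = 23, a_3 = floor((21 + 10)/23) = 1.
  m_4 = 23*1 - 10 = 13, d_4 = (468 - 13^2)/23 = 299/23 = 13, a_4 = floor((21 + 13)/13) = 2.
  m_5 = 13*2 - 13 = 13, d_5 = (468 - 13^2)/13 = 299/13 = 23, a_5 = floor((21 + 13)/23) = 1.
  m_6 = 23*1 - 13 = 10, d_6 = (468 - 10^2)/23 = 368/23 = 16, a_6 = floor((21 + 10)/16) = 1.
  m_7 = 16*1 - 10 = 6, d_7 = (468 - 6^2)/16 = 432/16 = 27, a_7 = floor((21 + 6)/27) = 1.
  m_8 = 27*1 - 6 = 21, d_8 = (468 - 21^2)/27 = 27/27 = 1, a_8 = floor((21 + 21)/1) = 42.
  m_9 = 1*42 - 21 = 21, d_9 = (468 - 21^2)/1 = 27/1 = 27: (m_9, d_9) = (m_1, d_1) = (21, 27), so from here the quotients repeat a_1, ..., a_8; the period length is 8.
Hence the expansion of sqrt(468) is a_0 = 21 followed by the repeating block 1, 1, 1, 2, 1, 1, 1, 42 (period 8).

[21; (1, 1, 1, 2, 1, 1, 1, 42)]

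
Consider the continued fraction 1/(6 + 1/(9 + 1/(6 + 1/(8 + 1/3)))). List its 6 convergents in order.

0/1, 1/6, 9/55, 55/336, 449/2743, 1402/8565

Using the convergent recurrence p_i = a_i*p_{i-1} + p_{i-2}, q_i = a_i*q_{i-1} + q_{i-2} with p_{-2}=0, p_{-1}=1, q_{-2}=1, q_{-1}=0:
  i=0: a_0=0, p_0 = 0*1 + 0 = 0, q_0 = 0*0 + 1 = 1.
  i=1: a_1=6, p_1 = 6*0 + 1 = 1, q_1 = 6*1 + 0 = 6.
  i=2: a_2=9, p_2 = 9*1 + 0 = 9, q_2 = 9*6 + 1 = 55.
  i=3: a_3=6, p_3 = 6*9 + 1 = 55, q_3 = 6*55 + 6 = 336.
  i=4: a_4=8, p_4 = 8*55 + 9 = 449, q_4 = 8*336 + 55 = 2743.
  i=5: a_5=3, p_5 = 3*449 + 55 = 1402, q_5 = 3*2743 + 336 = 8565.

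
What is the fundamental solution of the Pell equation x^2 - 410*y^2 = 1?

First expand sqrt(410) as a continued fraction. With x_i = (sqrt(410) + m_i)/d_i and (m_0, d_0) = (0, 1): a_0 = floor(sqrt(410)) = 20, since 20^2 = 400 <= 410 < 441 = 21^2.
Iterate m_{i+1} = d_i*a_i - m_i, d_{i+1} = (410 - m_{i+1}^2)/d_i, a_{i+1} = floor((a_0 + m_{i+1})/d_{i+1}):
  m_1 = 1*20 - 0 = 20, d_1 = (410 - 20^2)/1 = 10/1 = 10, a_1 = floor((20 + 20)/10) = 4.
  m_2 = 10*4 - 20 = 20, d_2 = (410 - 20^2)/10 = 10/10 = 1, a_2 = floor((20 + 20)/1) = 40.
  m_3 = 1*40 - 20 = 20, d_3 = (410 - 20^2)/1 = 10/1 = 10: (m_3, d_3) = (m_1, d_1) = (20, 10), so from here the quotients repeat a_1, a_2; the period length is 2.
So sqrt(410) = [20; (4, 40)] with period length k = 2.
k is even, so the fundamental solution of x^2 - 410y^2 = 1 is (p_{k-1}, q_{k-1}) = (p_1, q_1); compute convergents through index 1.
Convergents (p_i = a_i*p_{i-1} + p_{i-2}, q_i = a_i*q_{i-1} + q_{i-2} with p_{-2}=0, p_{-1}=1, q_{-2}=1, q_{-1}=0):
  i=0: a_0=20, p_0 = 20*1 + 0 = 20, q_0 = 20*0 + 1 = 1.
  i=1: a_1=4, p_1 = 4*20 + 1 = 81, q_1 = 4*1 + 0 = 4.
Check: 81^2 - 410*4^2 = 6561 - 6560 = 1, so (x, y) = (81, 4) solves the equation, and by the theorem it is the least positive solution.

(x, y) = (81, 4)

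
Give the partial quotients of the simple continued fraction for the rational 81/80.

[1; 80]

Run the Euclidean algorithm on 81 and 80; the successive quotients are the partial quotients a_0, a_1, ... (each step inverts the fractional part left over by the previous one):
  81 = 1*80 + 1, so a_0 = 1.
  80 = 80*1 + 0, so a_1 = 80.
The remainder reaches 0 after 2 divisions, so the expansion has 2 partial quotients, read off in order.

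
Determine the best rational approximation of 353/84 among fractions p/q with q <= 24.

21/5

Expand x = 353/84 as a continued fraction with the Euclidean algorithm:
  353 = 4*84 + 17, so a_0 = 4.
  84 = 4*17 + 16, so a_1 = 4.
  17 = 1*16 + 1, so a_2 = 1.
  16 = 16*1 + 0, so a_3 = 16.
so x = [4; 4, 1, 16].
Convergents (p_i = a_i*p_{i-1} + p_{i-2}, q_i = a_i*q_{i-1} + q_{i-2} with p_{-2}=0, p_{-1}=1, q_{-2}=1, q_{-1}=0), until the denominator exceeds 24:
  i=0: a_0=4, p_0 = 4*1 + 0 = 4, q_0 = 4*0 + 1 = 1.
  i=1: a_1=4, p_1 = 4*4 + 1 = 17, q_1 = 4*1 + 0 = 4.
  i=2: a_2=1, p_2 = 1*17 + 4 = 21, q_2 = 1*4 + 1 = 5.
  i=3: a_3=16, p_3 = 16*21 + 17 = 353, q_3 = 16*5 + 4 = 84.
q_3 = 84 > 24, so the last convergent with denominator <= 24 is p_2/q_2 = 21/5.
The closest fraction with denominator <= 24 is either p_2/q_2 or the intermediate fraction (k*p_2 + p_1)/(k*q_2 + q_1) with the largest k >= 1 whose denominator stays <= 24; these approach x as k grows, and every other convergent or intermediate fraction in range is farther away.
Largest k: floor((24 - q_1)/q_2) = floor((24 - 4)/5) = 4.
That gives (4*21 + 17)/(4*5 + 4) = 101/24.
Compare the errors: |x - 21/5| = |353*5 - 21*84|/(84*5) = 1/420, and |x - 101/24| = |353*24 - 101*84|/(84*24) = 12/2016.
Cross-multiplying, 1*2016 = 2016 < 5040 = 12*420, so 1/420 is smaller: the convergent 21/5 is closer to x than 101/24.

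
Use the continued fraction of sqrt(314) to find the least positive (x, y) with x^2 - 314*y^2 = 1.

First expand sqrt(314) as a continued fraction. With x_i = (sqrt(314) + m_i)/d_i and (m_0, d_0) = (0, 1): a_0 = floor(sqrt(314)) = 17, since 17^2 = 289 <= 314 < 324 = 18^2.
Iterate m_{i+1} = d_i*a_i - m_i, d_{i+1} = (314 - m_{i+1}^2)/d_i, a_{i+1} = floor((a_0 + m_{i+1})/d_{i+1}):
  m_1 = 1*17 - 0 = 17, d_1 = (314 - 17^2)/1 = 25/1 = 25, a_1 = floor((17 + 17)/25) = 1.
  m_2 = 25*1 - 17 = 8, d_2 = (314 - 8^2)/25 = 250/25 = 10, a_2 = floor((17 + 8)/10) = 2.
  m_3 = 10*2 - 8 = 12, d_3 = (314 - 12^2)/10 = 170/10 = 17, a_3 = floor((17 + 12)/17) = 1.
  m_4 = 17*1 - 12 = 5, d_4 = (314 - 5^2)/17 = 289/17 = 17, a_4 = floor((17 + 5)/17) = 1.
  m_5 = 17*1 - 5 = 12, d_5 = (314 - 12^2)/17 = 170/17 = 10, a_5 = floor((17 + 12)/10) = 2.
  m_6 = 10*2 - 12 = 8, d_6 = (314 - 8^2)/10 = 250/10 = 25, a_6 = floor((17 + 8)/25) = 1.
  m_7 = 25*1 - 8 = 17, d_7 = (314 - 17^2)/25 = 25/25 = 1, a_7 = floor((17 + 17)/1) = 34.
  m_8 = 1*34 - 17 = 17, d_8 = (314 - 17^2)/1 = 25/1 = 25: (m_8, d_8) = (m_1, d_1) = (17, 25), so from here the quotients repeat a_1, ..., a_7; the period length is 7.
So sqrt(314) = [17; (1, 2, 1, 1, 2, 1, 34)] with period length k = 7.
k is odd, so (p_{k-1}, q_{k-1}) only solves x^2 - 314y^2 = -1 and the fundamental solution of x^2 - 314y^2 = 1 is (p_{2k-1}, q_{2k-1}) = (p_13, q_13); compute convergents through index 13, running through the period twice.
Convergents (p_i = a_i*p_{i-1} + p_{i-2}, q_i = a_i*q_{i-1} + q_{i-2} with p_{-2}=0, p_{-1}=1, q_{-2}=1, q_{-1}=0):
  i=0: a_0=17, p_0 = 17*1 + 0 = 17, q_0 = 17*0 + 1 = 1.
  i=1: a_1=1, p_1 = 1*17 + 1 = 18, q_1 = 1*1 + 0 = 1.
  i=2: a_2=2, p_2 = 2*18 + 17 = 53, q_2 = 2*1 + 1 = 3.
  i=3: a_3=1, p_3 = 1*53 + 18 = 71, q_3 = 1*3 + 1 = 4.
  i=4: a_4=1, p_4 = 1*71 + 53 = 124, q_4 = 1*4 + 3 = 7.
  i=5: a_5=2, p_5 = 2*124 + 71 = 319, q_5 = 2*7 + 4 = 18.
  i=6: a_6=1, p_6 = 1*319 + 124 = 443, q_6 = 1*18 + 7 = 25.
  i=7: a_7=34, p_7 = 34*443 + 319 = 15381, q_7 = 34*25 + 18 = 868.
  i=8: a_8=1, p_8 = 1*15381 + 443 = 15824, q_8 = 1*868 + 25 = 893.
  i=9: a_9=2, p_9 = 2*15824 + 15381 = 47029, q_9 = 2*893 + 868 = 2654.
  i=10: a_10=1, p_10 = 1*47029 + 15824 = 62853, q_10 = 1*2654 + 893 = 3547.
  i=11: a_11=1, p_11 = 1*62853 + 47029 = 109882, q_11 = 1*3547 + 2654 = 6201.
  i=12: a_12=2, p_12 = 2*109882 + 62853 = 282617, q_12 = 2*6201 + 3547 = 15949.
  i=13: a_13=1, p_13 = 1*282617 + 109882 = 392499, q_13 = 1*15949 + 6201 = 22150.
Indeed p_6^2 - 314*q_6^2 = 196249 - 196250 = -1, not +1.
Check: 392499^2 - 314*22150^2 = 154055465001 - 154055465000 = 1, so (x, y) = (392499, 22150) solves the equation, and by the theorem it is the least positive solution.

(x, y) = (392499, 22150)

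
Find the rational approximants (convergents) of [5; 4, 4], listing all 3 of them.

Using the convergent recurrence p_i = a_i*p_{i-1} + p_{i-2}, q_i = a_i*q_{i-1} + q_{i-2} with p_{-2}=0, p_{-1}=1, q_{-2}=1, q_{-1}=0:
  i=0: a_0=5, p_0 = 5*1 + 0 = 5, q_0 = 5*0 + 1 = 1.
  i=1: a_1=4, p_1 = 4*5 + 1 = 21, q_1 = 4*1 + 0 = 4.
  i=2: a_2=4, p_2 = 4*21 + 5 = 89, q_2 = 4*4 + 1 = 17.

5/1, 21/4, 89/17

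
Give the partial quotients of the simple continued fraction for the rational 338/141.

Run the Euclidean algorithm on 338 and 141; the successive quotients are the partial quotients a_0, a_1, ... (each step inverts the fractional part left over by the previous one):
  338 = 2*141 + 56, so a_0 = 2.
  141 = 2*56 + 29, so a_1 = 2.
  56 = 1*29 + 27, so a_2 = 1.
  29 = 1*27 + 2, so a_3 = 1.
  27 = 13*2 + 1, so a_4 = 13.
  2 = 2*1 + 0, so a_5 = 2.
The remainder reaches 0 after 6 divisions, so the expansion has 6 partial quotients, read off in order.

[2; 2, 1, 1, 13, 2]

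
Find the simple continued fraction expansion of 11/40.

Run the Euclidean algorithm on 11 and 40; the successive quotients are the partial quotients a_0, a_1, ... (each step inverts the fractional part left over by the previous one):
  11 = 0*40 + 11, so a_0 = 0.
  40 = 3*11 + 7, so a_1 = 3.
  11 = 1*7 + 4, so a_2 = 1.
  7 = 1*4 + 3, so a_3 = 1.
  4 = 1*3 + 1, so a_4 = 1.
  3 = 3*1 + 0, so a_5 = 3.
The remainder reaches 0 after 6 divisions, so the expansion has 6 partial quotients, read off in order.

[0; 3, 1, 1, 1, 3]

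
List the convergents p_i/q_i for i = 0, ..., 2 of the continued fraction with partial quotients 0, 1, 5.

0/1, 1/1, 5/6

Using the convergent recurrence p_i = a_i*p_{i-1} + p_{i-2}, q_i = a_i*q_{i-1} + q_{i-2} with p_{-2}=0, p_{-1}=1, q_{-2}=1, q_{-1}=0:
  i=0: a_0=0, p_0 = 0*1 + 0 = 0, q_0 = 0*0 + 1 = 1.
  i=1: a_1=1, p_1 = 1*0 + 1 = 1, q_1 = 1*1 + 0 = 1.
  i=2: a_2=5, p_2 = 5*1 + 0 = 5, q_2 = 5*1 + 1 = 6.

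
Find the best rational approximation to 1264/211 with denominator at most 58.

Expand x = 1264/211 as a continued fraction with the Euclidean algorithm:
  1264 = 5*211 + 209, so a_0 = 5.
  211 = 1*209 + 2, so a_1 = 1.
  209 = 104*2 + 1, so a_2 = 104.
  2 = 2*1 + 0, so a_3 = 2.
so x = [5; 1, 104, 2].
Convergents (p_i = a_i*p_{i-1} + p_{i-2}, q_i = a_i*q_{i-1} + q_{i-2} with p_{-2}=0, p_{-1}=1, q_{-2}=1, q_{-1}=0), until the denominator exceeds 58:
  i=0: a_0=5, p_0 = 5*1 + 0 = 5, q_0 = 5*0 + 1 = 1.
  i=1: a_1=1, p_1 = 1*5 + 1 = 6, q_1 = 1*1 + 0 = 1.
  i=2: a_2=104, p_2 = 104*6 + 5 = 629, q_2 = 104*1 + 1 = 105.
q_2 = 105 > 58, so the last convergent with denominator <= 58 is p_1/q_1 = 6/1.
The closest fraction with denominator <= 58 is either p_1/q_1 or the intermediate fraction (k*p_1 + p_0)/(k*q_1 + q_0) with the largest k >= 1 whose denominator stays <= 58; these approach x as k grows, and every other convergent or intermediate fraction in range is farther away.
Largest k: floor((58 - q_0)/q_1) = floor((58 - 1)/1) = 57.
That gives (57*6 + 5)/(57*1 + 1) = 347/58.
Compare the errors: |x - 6/1| = |1264*1 - 6*211|/(211*1) = 2/211, and |x - 347/58| = |1264*58 - 347*211|/(211*58) = 95/12238.
Cross-multiplying, 95*211 = 20045 < 24476 = 2*12238, so 95/12238 is smaller: the intermediate fraction 347/58 is closer to x than 6/1.

347/58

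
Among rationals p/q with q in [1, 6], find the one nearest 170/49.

Expand x = 170/49 as a continued fraction with the Euclidean algorithm:
  170 = 3*49 + 23, so a_0 = 3.
  49 = 2*23 + 3, so a_1 = 2.
  23 = 7*3 + 2, so a_2 = 7.
  3 = 1*2 + 1, so a_3 = 1.
  2 = 2*1 + 0, so a_4 = 2.
so x = [3; 2, 7, 1, 2].
Convergents (p_i = a_i*p_{i-1} + p_{i-2}, q_i = a_i*q_{i-1} + q_{i-2} with p_{-2}=0, p_{-1}=1, q_{-2}=1, q_{-1}=0), until the denominator exceeds 6:
  i=0: a_0=3, p_0 = 3*1 + 0 = 3, q_0 = 3*0 + 1 = 1.
  i=1: a_1=2, p_1 = 2*3 + 1 = 7, q_1 = 2*1 + 0 = 2.
  i=2: a_2=7, p_2 = 7*7 + 3 = 52, q_2 = 7*2 + 1 = 15.
q_2 = 15 > 6, so the last convergent with denominator <= 6 is p_1/q_1 = 7/2.
The closest fraction with denominator <= 6 is either p_1/q_1 or the intermediate fraction (k*p_1 + p_0)/(k*q_1 + q_0) with the largest k >= 1 whose denominator stays <= 6; these approach x as k grows, and every other convergent or intermediate fraction in range is farther away.
Largest k: floor((6 - q_0)/q_1) = floor((6 - 1)/2) = 2.
That gives (2*7 + 3)/(2*2 + 1) = 17/5.
Compare the errors: |x - 7/2| = |170*2 - 7*49|/(49*2) = 3/98, and |x - 17/5| = |170*5 - 17*49|/(49*5) = 17/245.
Cross-multiplying, 3*245 = 735 < 1666 = 17*98, so 3/98 is smaller: the convergent 7/2 is closer to x than 17/5.

7/2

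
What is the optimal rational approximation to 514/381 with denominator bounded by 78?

Expand x = 514/381 as a continued fraction with the Euclidean algorithm:
  514 = 1*381 + 133, so a_0 = 1.
  381 = 2*133 + 115, so a_1 = 2.
  133 = 1*115 + 18, so a_2 = 1.
  115 = 6*18 + 7, so a_3 = 6.
  18 = 2*7 + 4, so a_4 = 2.
  7 = 1*4 + 3, so a_5 = 1.
  4 = 1*3 + 1, so a_6 = 1.
  3 = 3*1 + 0, so a_7 = 3.
so x = [1; 2, 1, 6, 2, 1, 1, 3].
Convergents (p_i = a_i*p_{i-1} + p_{i-2}, q_i = a_i*q_{i-1} + q_{i-2} with p_{-2}=0, p_{-1}=1, q_{-2}=1, q_{-1}=0), until the denominator exceeds 78:
  i=0: a_0=1, p_0 = 1*1 + 0 = 1, q_0 = 1*0 + 1 = 1.
  i=1: a_1=2, p_1 = 2*1 + 1 = 3, q_1 = 2*1 + 0 = 2.
  i=2: a_2=1, p_2 = 1*3 + 1 = 4, q_2 = 1*2 + 1 = 3.
  i=3: a_3=6, p_3 = 6*4 + 3 = 27, q_3 = 6*3 + 2 = 20.
  i=4: a_4=2, p_4 = 2*27 + 4 = 58, q_4 = 2*20 + 3 = 43.
  i=5: a_5=1, p_5 = 1*58 + 27 = 85, q_5 = 1*43 + 20 = 63.
  i=6: a_6=1, p_6 = 1*85 + 58 = 143, q_6 = 1*63 + 43 = 106.
q_6 = 106 > 78, so the last convergent with denominator <= 78 is p_5/q_5 = 85/63.
The closest fraction with denominator <= 78 is either p_5/q_5 or the intermediate fraction (k*p_5 + p_4)/(k*q_5 + q_4) with the largest k >= 1 whose denominator stays <= 78; these approach x as k grows, and every other convergent or intermediate fraction in range is farther away.
Largest k: floor((78 - q_4)/q_5) = floor((78 - 43)/63) = 0.
Since k = 0, no intermediate fraction beyond p_5/q_5 has denominator <= 78, so the convergent 85/63 is the closest (its error is |514*63 - 85*381|/(381*63) = 3/24003).

85/63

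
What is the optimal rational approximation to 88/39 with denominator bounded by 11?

9/4

Expand x = 88/39 as a continued fraction with the Euclidean algorithm:
  88 = 2*39 + 10, so a_0 = 2.
  39 = 3*10 + 9, so a_1 = 3.
  10 = 1*9 + 1, so a_2 = 1.
  9 = 9*1 + 0, so a_3 = 9.
so x = [2; 3, 1, 9].
Convergents (p_i = a_i*p_{i-1} + p_{i-2}, q_i = a_i*q_{i-1} + q_{i-2} with p_{-2}=0, p_{-1}=1, q_{-2}=1, q_{-1}=0), until the denominator exceeds 11:
  i=0: a_0=2, p_0 = 2*1 + 0 = 2, q_0 = 2*0 + 1 = 1.
  i=1: a_1=3, p_1 = 3*2 + 1 = 7, q_1 = 3*1 + 0 = 3.
  i=2: a_2=1, p_2 = 1*7 + 2 = 9, q_2 = 1*3 + 1 = 4.
  i=3: a_3=9, p_3 = 9*9 + 7 = 88, q_3 = 9*4 + 3 = 39.
q_3 = 39 > 11, so the last convergent with denominator <= 11 is p_2/q_2 = 9/4.
The closest fraction with denominator <= 11 is either p_2/q_2 or the intermediate fraction (k*p_2 + p_1)/(k*q_2 + q_1) with the largest k >= 1 whose denominator stays <= 11; these approach x as k grows, and every other convergent or intermediate fraction in range is farther away.
Largest k: floor((11 - q_1)/q_2) = floor((11 - 3)/4) = 2.
That gives (2*9 + 7)/(2*4 + 3) = 25/11.
Compare the errors: |x - 9/4| = |88*4 - 9*39|/(39*4) = 1/156, and |x - 25/11| = |88*11 - 25*39|/(39*11) = 7/429.
Cross-multiplying, 1*429 = 429 < 1092 = 7*156, so 1/156 is smaller: the convergent 9/4 is closer to x than 25/11.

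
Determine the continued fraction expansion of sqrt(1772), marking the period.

Write x_i = (sqrt(1772) + m_i)/d_i with (m_0, d_0) = (0, 1). a_0 = floor(sqrt(1772)) = 42, since 42^2 = 1764 <= 1772 < 1849 = 43^2.
Iterate m_{i+1} = d_i*a_i - m_i, d_{i+1} = (1772 - m_{i+1}^2)/d_i, a_{i+1} = floor((a_0 + m_{i+1})/d_{i+1}):
  m_1 = 1*42 - 0 = 42, d_1 = (1772 - 42^2)/1 = 8/1 = 8, a_1 = floor((42 + 42)/8) = 10.
  m_2 = 8*10 - 42 = 38, d_2 = (1772 - 38^2)/8 = 328/8 = 41, a_2 = floor((42 + 38)/41) = 1.
  m_3 = 41*1 - 38 = 3, d_3 = (1772 - 3^2)/41 = 1763/41 = 43, a_3 = floor((42 + 3)/43) = 1.
  m_4 = 43*1 - 3 = 40, d_4 = (1772 - 40^2)/43 = 172/43 = 4, a_4 = floor((42 + 40)/4) = 20.
  m_5 = 4*20 - 40 = 40, d_5 = (1772 - 40^2)/4 = 172/4 = 43, a_5 = floor((42 + 40)/43) = 1.
  m_6 = 43*1 - 40 = 3, d_6 = (1772 - 3^2)/43 = 1763/43 = 41, a_6 = floor((42 + 3)/41) = 1.
  m_7 = 41*1 - 3 = 38, d_7 = (1772 - 38^2)/41 = 328/41 = 8, a_7 = floor((42 + 38)/8) = 10.
  m_8 = 8*10 - 38 = 42, d_8 = (1772 - 42^2)/8 = 8/8 = 1, a_8 = floor((42 + 42)/1) = 84.
  m_9 = 1*84 - 42 = 42, d_9 = (1772 - 42^2)/1 = 8/1 = 8: (m_9, d_9) = (m_1, d_1) = (42, 8), so from here the quotients repeat a_1, ..., a_8; the period length is 8.
Hence the expansion of sqrt(1772) is a_0 = 42 followed by the repeating block 10, 1, 1, 20, 1, 1, 10, 84 (period 8).

[42; (10, 1, 1, 20, 1, 1, 10, 84)]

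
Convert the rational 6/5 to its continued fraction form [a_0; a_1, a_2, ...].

[1; 5]

Run the Euclidean algorithm on 6 and 5; the successive quotients are the partial quotients a_0, a_1, ... (each step inverts the fractional part left over by the previous one):
  6 = 1*5 + 1, so a_0 = 1.
  5 = 5*1 + 0, so a_1 = 5.
The remainder reaches 0 after 2 divisions, so the expansion has 2 partial quotients, read off in order.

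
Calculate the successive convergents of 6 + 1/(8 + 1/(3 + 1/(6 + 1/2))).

6/1, 49/8, 153/25, 967/158, 2087/341

Using the convergent recurrence p_i = a_i*p_{i-1} + p_{i-2}, q_i = a_i*q_{i-1} + q_{i-2} with p_{-2}=0, p_{-1}=1, q_{-2}=1, q_{-1}=0:
  i=0: a_0=6, p_0 = 6*1 + 0 = 6, q_0 = 6*0 + 1 = 1.
  i=1: a_1=8, p_1 = 8*6 + 1 = 49, q_1 = 8*1 + 0 = 8.
  i=2: a_2=3, p_2 = 3*49 + 6 = 153, q_2 = 3*8 + 1 = 25.
  i=3: a_3=6, p_3 = 6*153 + 49 = 967, q_3 = 6*25 + 8 = 158.
  i=4: a_4=2, p_4 = 2*967 + 153 = 2087, q_4 = 2*158 + 25 = 341.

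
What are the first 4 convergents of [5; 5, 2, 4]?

Using the convergent recurrence p_i = a_i*p_{i-1} + p_{i-2}, q_i = a_i*q_{i-1} + q_{i-2} with p_{-2}=0, p_{-1}=1, q_{-2}=1, q_{-1}=0:
  i=0: a_0=5, p_0 = 5*1 + 0 = 5, q_0 = 5*0 + 1 = 1.
  i=1: a_1=5, p_1 = 5*5 + 1 = 26, q_1 = 5*1 + 0 = 5.
  i=2: a_2=2, p_2 = 2*26 + 5 = 57, q_2 = 2*5 + 1 = 11.
  i=3: a_3=4, p_3 = 4*57 + 26 = 254, q_3 = 4*11 + 5 = 49.

5/1, 26/5, 57/11, 254/49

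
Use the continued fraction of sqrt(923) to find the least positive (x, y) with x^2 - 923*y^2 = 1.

(x, y) = (638, 21)

First expand sqrt(923) as a continued fraction. With x_i = (sqrt(923) + m_i)/d_i and (m_0, d_0) = (0, 1): a_0 = floor(sqrt(923)) = 30, since 30^2 = 900 <= 923 < 961 = 31^2.
Iterate m_{i+1} = d_i*a_i - m_i, d_{i+1} = (923 - m_{i+1}^2)/d_i, a_{i+1} = floor((a_0 + m_{i+1})/d_{i+1}):
  m_1 = 1*30 - 0 = 30, d_1 = (923 - 30^2)/1 = 23/1 = 23, a_1 = floor((30 + 30)/23) = 2.
  m_2 = 23*2 - 30 = 16, d_2 = (923 - 16^2)/23 = 667/23 = 29, a_2 = floor((30 + 16)/29) = 1.
  m_3 = 29*1 - 16 = 13, d_3 = (923 - 13^2)/29 = 754/29 = 26, a_3 = floor((30 + 13)/26) = 1.
  m_4 = 26*1 - 13 = 13, d_4 = (923 - 13^2)/26 = 754/26 = 29, a_4 = floor((30 + 13)/29) = 1.
  m_5 = 29*1 - 13 = 16, d_5 = (923 - 16^2)/29 = 667/29 = 23, a_5 = floor((30 + 16)/23) = 2.
  m_6 = 23*2 - 16 = 30, d_6 = (923 - 30^2)/23 = 23/23 = 1, a_6 = floor((30 + 30)/1) = 60.
  m_7 = 1*60 - 30 = 30, d_7 = (923 - 30^2)/1 = 23/1 = 23: (m_7, d_7) = (m_1, d_1) = (30, 23), so from here the quotients repeat a_1, ..., a_6; the period length is 6.
So sqrt(923) = [30; (2, 1, 1, 1, 2, 60)] with period length k = 6.
k is even, so the fundamental solution of x^2 - 923y^2 = 1 is (p_{k-1}, q_{k-1}) = (p_5, q_5); compute convergents through index 5.
Convergents (p_i = a_i*p_{i-1} + p_{i-2}, q_i = a_i*q_{i-1} + q_{i-2} with p_{-2}=0, p_{-1}=1, q_{-2}=1, q_{-1}=0):
  i=0: a_0=30, p_0 = 30*1 + 0 = 30, q_0 = 30*0 + 1 = 1.
  i=1: a_1=2, p_1 = 2*30 + 1 = 61, q_1 = 2*1 + 0 = 2.
  i=2: a_2=1, p_2 = 1*61 + 30 = 91, q_2 = 1*2 + 1 = 3.
  i=3: a_3=1, p_3 = 1*91 + 61 = 152, q_3 = 1*3 + 2 = 5.
  i=4: a_4=1, p_4 = 1*152 + 91 = 243, q_4 = 1*5 + 3 = 8.
  i=5: a_5=2, p_5 = 2*243 + 152 = 638, q_5 = 2*8 + 5 = 21.
Check: 638^2 - 923*21^2 = 407044 - 407043 = 1, so (x, y) = (638, 21) solves the equation, and by the theorem it is the least positive solution.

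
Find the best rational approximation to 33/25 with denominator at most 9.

Expand x = 33/25 as a continued fraction with the Euclidean algorithm:
  33 = 1*25 + 8, so a_0 = 1.
  25 = 3*8 + 1, so a_1 = 3.
  8 = 8*1 + 0, so a_2 = 8.
so x = [1; 3, 8].
Convergents (p_i = a_i*p_{i-1} + p_{i-2}, q_i = a_i*q_{i-1} + q_{i-2} with p_{-2}=0, p_{-1}=1, q_{-2}=1, q_{-1}=0), until the denominator exceeds 9:
  i=0: a_0=1, p_0 = 1*1 + 0 = 1, q_0 = 1*0 + 1 = 1.
  i=1: a_1=3, p_1 = 3*1 + 1 = 4, q_1 = 3*1 + 0 = 3.
  i=2: a_2=8, p_2 = 8*4 + 1 = 33, q_2 = 8*3 + 1 = 25.
q_2 = 25 > 9, so the last convergent with denominator <= 9 is p_1/q_1 = 4/3.
The closest fraction with denominator <= 9 is either p_1/q_1 or the intermediate fraction (k*p_1 + p_0)/(k*q_1 + q_0) with the largest k >= 1 whose denominator stays <= 9; these approach x as k grows, and every other convergent or intermediate fraction in range is farther away.
Largest k: floor((9 - q_0)/q_1) = floor((9 - 1)/3) = 2.
That gives (2*4 + 1)/(2*3 + 1) = 9/7.
Compare the errors: |x - 4/3| = |33*3 - 4*25|/(25*3) = 1/75, and |x - 9/7| = |33*7 - 9*25|/(25*7) = 6/175.
Cross-multiplying, 1*175 = 175 < 450 = 6*75, so 1/75 is smaller: the convergent 4/3 is closer to x than 9/7.

4/3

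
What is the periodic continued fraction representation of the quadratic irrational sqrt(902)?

Write x_i = (sqrt(902) + m_i)/d_i with (m_0, d_0) = (0, 1). a_0 = floor(sqrt(902)) = 30, since 30^2 = 900 <= 902 < 961 = 31^2.
Iterate m_{i+1} = d_i*a_i - m_i, d_{i+1} = (902 - m_{i+1}^2)/d_i, a_{i+1} = floor((a_0 + m_{i+1})/d_{i+1}):
  m_1 = 1*30 - 0 = 30, d_1 = (902 - 30^2)/1 = 2/1 = 2, a_1 = floor((30 + 30)/2) = 30.
  m_2 = 2*30 - 30 = 30, d_2 = (902 - 30^2)/2 = 2/2 = 1, a_2 = floor((30 + 30)/1) = 60.
  m_3 = 1*60 - 30 = 30, d_3 = (902 - 30^2)/1 = 2/1 = 2: (m_3, d_3) = (m_1, d_1) = (30, 2), so from here the quotients repeat a_1, a_2; the period length is 2.
Hence the expansion of sqrt(902) is a_0 = 30 followed by the repeating block 30, 60 (period 2).

[30; (30, 60)]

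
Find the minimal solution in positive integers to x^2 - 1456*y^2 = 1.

First expand sqrt(1456) as a continued fraction. With x_i = (sqrt(1456) + m_i)/d_i and (m_0, d_0) = (0, 1): a_0 = floor(sqrt(1456)) = 38, since 38^2 = 1444 <= 1456 < 1521 = 39^2.
Iterate m_{i+1} = d_i*a_i - m_i, d_{i+1} = (1456 - m_{i+1}^2)/d_i, a_{i+1} = floor((a_0 + m_{i+1})/d_{i+1}):
  m_1 = 1*38 - 0 = 38, d_1 = (1456 - 38^2)/1 = 12/1 = 12, a_1 = floor((38 + 38)/12) = 6.
  m_2 = 12*6 - 38 = 34, d_2 = (1456 - 34^2)/12 = 300/12 = 25, a_2 = floor((38 + 34)/25) = 2.
  m_3 = 25*2 - 34 = 16, d_3 = (1456 - 16^2)/25 = 1200/25 = 48, a_3 = floor((38 + 16)/48) = 1.
  m_4 = 48*1 - 16 = 32, d_4 = (1456 - 32^2)/48 = 432/48 = 9, a_4 = floor((38 + 32)/9) = 7.
  m_5 = 9*7 - 32 = 31, d_5 = (1456 - 31^2)/9 = 495/9 = 55, a_5 = floor((38 + 31)/55) = 1.
  m_6 = 55*1 - 31 = 24, d_6 = (1456 - 24^2)/55 = 880/55 = 16, a_6 = floor((38 + 24)/16) = 3.
  m_7 = 16*3 - 24 = 24, d_7 = (1456 - 24^2)/16 = 880/16 = 55, a_7 = floor((38 + 24)/55) = 1.
  m_8 = 55*1 - 24 = 31, d_8 = (1456 - 31^2)/55 = 495/55 = 9, a_8 = floor((38 + 31)/9) = 7.
  m_9 = 9*7 - 31 = 32, d_9 = (1456 - 32^2)/9 = 432/9 = 48, a_9 = floor((38 + 32)/48) = 1.
  m_10 = 48*1 - 32 = 16, d_10 = (1456 - 16^2)/48 = 1200/48 = 25, a_10 = floor((38 + 16)/25) = 2.
  m_11 = 25*2 - 16 = 34, d_11 = (1456 - 34^2)/25 = 300/25 = 12, a_11 = floor((38 + 34)/12) = 6.
  m_12 = 12*6 - 34 = 38, d_12 = (1456 - 38^2)/12 = 12/12 = 1, a_12 = floor((38 + 38)/1) = 76.
  m_13 = 1*76 - 38 = 38, d_13 = (1456 - 38^2)/1 = 12/1 = 12: (m_13, d_13) = (m_1, d_1) = (38, 12), so from here the quotients repeat a_1, ..., a_12; the period length is 12.
So sqrt(1456) = [38; (6, 2, 1, 7, 1, 3, 1, 7, 1, 2, 6, 76)] with period length k = 12.
k is even, so the fundamental solution of x^2 - 1456y^2 = 1 is (p_{k-1}, q_{k-1}) = (p_11, q_11); compute convergents through index 11.
Convergents (p_i = a_i*p_{i-1} + p_{i-2}, q_i = a_i*q_{i-1} + q_{i-2} with p_{-2}=0, p_{-1}=1, q_{-2}=1, q_{-1}=0):
  i=0: a_0=38, p_0 = 38*1 + 0 = 38, q_0 = 38*0 + 1 = 1.
  i=1: a_1=6, p_1 = 6*38 + 1 = 229, q_1 = 6*1 + 0 = 6.
  i=2: a_2=2, p_2 = 2*229 + 38 = 496, q_2 = 2*6 + 1 = 13.
  i=3: a_3=1, p_3 = 1*496 + 229 = 725, q_3 = 1*13 + 6 = 19.
  i=4: a_4=7, p_4 = 7*725 + 496 = 5571, q_4 = 7*19 + 13 = 146.
  i=5: a_5=1, p_5 = 1*5571 + 725 = 6296, q_5 = 1*146 + 19 = 165.
  i=6: a_6=3, p_6 = 3*6296 + 5571 = 24459, q_6 = 3*165 + 146 = 641.
  i=7: a_7=1, p_7 = 1*24459 + 6296 = 30755, q_7 = 1*641 + 165 = 806.
  i=8: a_8=7, p_8 = 7*30755 + 24459 = 239744, q_8 = 7*806 + 641 = 6283.
  i=9: a_9=1, p_9 = 1*239744 + 30755 = 270499, q_9 = 1*6283 + 806 = 7089.
  i=10: a_10=2, p_10 = 2*270499 + 239744 = 780742, q_10 = 2*7089 + 6283 = 20461.
  i=11: a_11=6, p_11 = 6*780742 + 270499 = 4954951, q_11 = 6*20461 + 7089 = 129855.
Check: 4954951^2 - 1456*129855^2 = 24551539412401 - 24551539412400 = 1, so (x, y) = (4954951, 129855) solves the equation, and by the theorem it is the least positive solution.

(x, y) = (4954951, 129855)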